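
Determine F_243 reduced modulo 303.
215

Matrix identity: Q^n = [[F_(n+1), F_n], [F_n, F_(n-1)]] with Q = [[1,1],[1,0]].
n = 243 = 11110011₂. Square-and-multiply, entries mod 303:
Q^1 = [[1,1],[1,0]]
Q^3 = (Q^1)²·Q = [[3,2],[2,1]]
Q^7 = (Q^3)²·Q = [[21,13],[13,8]]
Q^15 = (Q^7)²·Q = [[78,4],[4,74]]
Q^30 = (Q^15)² = [[40,2],[2,38]]
Q^60 = (Q^30)² = [[89,156],[156,236]]
Q^121 = (Q^60)²·Q = [[238,139],[139,99]]
Q^243 = (Q^121)²·Q = [[93,215],[215,181]]
F_243 mod 303 = Q^243[0][1] = 215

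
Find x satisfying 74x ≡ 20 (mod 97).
x ≡ 16 (mod 97)

gcd(74, 97) = 1, which divides 20, so solutions exist.
Find 74^(-1) mod 97 by the extended Euclidean algorithm:
97 = 1 × 74 + 23  ⟹  23 = (1)·97 + (-1)·74
74 = 3 × 23 + 5  ⟹  5 = (-3)·97 + (4)·74
23 = 4 × 5 + 3  ⟹  3 = (13)·97 + (-17)·74
5 = 1 × 3 + 2  ⟹  2 = (-16)·97 + (21)·74
3 = 1 × 2 + 1  ⟹  1 = (29)·97 + (-38)·74
So (-38)·74 ≡ 1 (mod 97), i.e. 74^(-1) ≡ -38 ≡ 59 (mod 97).
x ≡ 59 × 20 = 1180 ≡ 16 (mod 97).
Check: 74 × 16 = 1184 ≡ 20 (mod 97).
Unique solution: x ≡ 16 (mod 97)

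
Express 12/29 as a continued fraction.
[0; 2, 2, 2, 2]

Euclidean algorithm steps:
12 = 0 × 29 + 12
29 = 2 × 12 + 5
12 = 2 × 5 + 2
5 = 2 × 2 + 1
2 = 2 × 1 + 0
Continued fraction: [0; 2, 2, 2, 2]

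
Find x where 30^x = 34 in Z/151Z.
106

Baby-step giant-step with step n = ⌈√151⌉ = 13.
Baby steps 30^j mod 151 (j:value) for j=0..12: 0:1, 1:30, 2:145, 3:122, 4:36, 5:23, 6:86, 7:13, 8:88, 9:73, 10:76, 11:15, 12:148.
Giant-step multiplier: 30^(-13) ≡ 30^(150-13) = 30^137 ≡ 52 (mod 151).
Giant steps γ_i = 34·52^i mod 151: γ_0=34, γ_1=107, γ_2=128, γ_3=12, γ_4=20, γ_5=134, γ_6=22, γ_7=87, γ_8=145 (in table at j=2).
x = i·n + j = 8·13 + 2 = 106.
Check: 30^106 ≡ 34 (mod 151).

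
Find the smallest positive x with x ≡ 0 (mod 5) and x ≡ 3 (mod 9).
30

Using Chinese Remainder Theorem:
M = 5 × 9 = 45
M1 = 9, M2 = 5
y1 = 9^(-1) mod 5 = 4
y2 = 5^(-1) mod 9 = 2
x = (0×9×4 + 3×5×2) mod 45 = 30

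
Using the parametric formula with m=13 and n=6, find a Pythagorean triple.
(133, 156, 205)

Euclid's formula: a = m² - n², b = 2mn, c = m² + n²
m = 13, n = 6
a = 13² - 6² = 169 - 36 = 133
b = 2 × 13 × 6 = 156
c = 13² + 6² = 169 + 36 = 205
Verification: 133² + 156² = 17689 + 24336 = 42025 = 205² ✓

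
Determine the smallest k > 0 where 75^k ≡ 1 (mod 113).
112

113 is prime, so ord(75) divides φ(113) = 112.
Divisors of 112: 1, 2, 4, 7, 8, 14, 16, 28, 56, 112.
Repeated squaring: 75^1 ≡ 75, 75^2 ≡ 88, 75^4 ≡ 60, 75^8 ≡ 97, 75^16 ≡ 30, 75^32 ≡ 109, 75^64 ≡ 16 (mod 113).
Test 75^d mod 113 for each divisor d in increasing order:
75^1 ≡ 75
75^2 ≡ 88
75^4 ≡ 60
75^7 = 75^4·75^2·75^1 ≡ 48
75^8 ≡ 97
75^14 = 75^8·75^4·75^2 ≡ 44
75^16 ≡ 30
75^28 = 75^16·75^8·75^4 ≡ 15
75^56 = 75^32·75^16·75^8 ≡ 112
75^112 = 75^64·75^32·75^16 ≡ 1  ← first divisor giving 1
The order is 112.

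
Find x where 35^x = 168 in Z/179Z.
172

Baby-step giant-step with step n = ⌈√179⌉ = 14.
Baby steps 35^j mod 179 (j:value) for j=0..13: 0:1, 1:35, 2:151, 3:94, 4:68, 5:53, 6:65, 7:127, 8:149, 9:24, 10:124, 11:44, 12:108, 13:21.
Giant-step multiplier: 35^(-14) ≡ 35^(178-14) = 35^164 ≡ 66 (mod 179).
Giant steps γ_i = 168·66^i mod 179: γ_0=168, γ_1=169, γ_2=56, γ_3=116, γ_4=138, γ_5=158, γ_6=46, γ_7=172, γ_8=75, γ_9=117, γ_10=25, γ_11=39, γ_12=68 (in table at j=4).
x = i·n + j = 12·14 + 4 = 172.
Check: 35^172 ≡ 168 (mod 179).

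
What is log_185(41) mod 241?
66

Baby-step giant-step with step n = ⌈√241⌉ = 16.
Baby steps 185^j mod 241 (j:value) for j=0..15: 0:1, 1:185, 2:3, 3:73, 4:9, 5:219, 6:27, 7:175, 8:81, 9:43, 10:2, 11:129, 12:6, 13:146, 14:18, 15:197.
Giant-step multiplier: 185^(-16) ≡ 185^(240-16) = 185^224 ≡ 183 (mod 241).
Giant steps γ_i = 41·183^i mod 241: γ_0=41, γ_1=32, γ_2=72, γ_3=162, γ_4=3 (in table at j=2).
x = i·n + j = 4·16 + 2 = 66.
Check: 185^66 ≡ 41 (mod 241).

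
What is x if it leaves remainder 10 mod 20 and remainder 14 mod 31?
510

Using Chinese Remainder Theorem:
M = 20 × 31 = 620
M1 = 31, M2 = 20
y1 = 31^(-1) mod 20 = 11
y2 = 20^(-1) mod 31 = 14
x = (10×31×11 + 14×20×14) mod 620 = 510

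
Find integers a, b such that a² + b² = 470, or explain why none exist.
Not possible

Factorization: 470 = 2 × 5 × 47
By Fermat: n is sum of two squares iff every prime p ≡ 3 (mod 4) appears to even power.
Prime(s) ≡ 3 (mod 4) with odd exponent: [(47, 1)]
Therefore 470 cannot be expressed as a² + b².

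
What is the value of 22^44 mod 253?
231

Repeated squaring. Binary of 44 = 101100.
22^1 ≡ 22 (mod 253); 22^2 ≡ 231 (mod 253); 22^4 ≡ 231 (mod 253); 22^8 ≡ 231 (mod 253); 22^16 ≡ 231 (mod 253); 22^32 ≡ 231 (mod 253)
22^44 = 22^4 × 22^8 × 22^32 ≡ 231 (mod 253)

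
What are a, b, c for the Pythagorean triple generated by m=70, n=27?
(4171, 3780, 5629)

Euclid's formula: a = m² - n², b = 2mn, c = m² + n²
m = 70, n = 27
a = 70² - 27² = 4900 - 729 = 4171
b = 2 × 70 × 27 = 3780
c = 70² + 27² = 4900 + 729 = 5629
Verification: 4171² + 3780² = 17397241 + 14288400 = 31685641 = 5629² ✓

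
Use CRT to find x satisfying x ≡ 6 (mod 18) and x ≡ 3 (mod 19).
60

Using Chinese Remainder Theorem:
M = 18 × 19 = 342
M1 = 19, M2 = 18
y1 = 19^(-1) mod 18 = 1
y2 = 18^(-1) mod 19 = 18
x = (6×19×1 + 3×18×18) mod 342 = 60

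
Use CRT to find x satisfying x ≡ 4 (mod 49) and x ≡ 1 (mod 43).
1033

Using Chinese Remainder Theorem:
M = 49 × 43 = 2107
M1 = 43, M2 = 49
y1 = 43^(-1) mod 49 = 8
y2 = 49^(-1) mod 43 = 36
x = (4×43×8 + 1×49×36) mod 2107 = 1033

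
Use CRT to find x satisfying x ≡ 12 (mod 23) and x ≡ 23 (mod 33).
518

Using Chinese Remainder Theorem:
M = 23 × 33 = 759
M1 = 33, M2 = 23
y1 = 33^(-1) mod 23 = 7
y2 = 23^(-1) mod 33 = 23
x = (12×33×7 + 23×23×23) mod 759 = 518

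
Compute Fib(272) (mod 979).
199

Matrix identity: Q^n = [[F_(n+1), F_n], [F_n, F_(n-1)]] with Q = [[1,1],[1,0]].
n = 272 = 100010000₂. Square-and-multiply, entries mod 979:
Q^1 = [[1,1],[1,0]]
Q^2 = (Q^1)² = [[2,1],[1,1]]
Q^4 = (Q^2)² = [[5,3],[3,2]]
Q^8 = (Q^4)² = [[34,21],[21,13]]
Q^17 = (Q^8)²·Q = [[626,618],[618,8]]
Q^34 = (Q^17)² = [[390,212],[212,178]]
Q^68 = (Q^34)² = [[265,978],[978,266]]
Q^136 = (Q^68)² = [[717,448],[448,269]]
Q^272 = (Q^136)² = [[123,199],[199,903]]
F_272 mod 979 = Q^272[0][1] = 199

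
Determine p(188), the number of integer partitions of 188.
1398341745571

p(n) counts ways to write n as a sum of positive integers (order ignored).
Euler's pentagonal recurrence: p(k) = p(k-1) + p(k-2) - p(k-5) - p(k-7) + p(k-12) + p(k-15) - ... (offsets j(3j∓1)/2, signs ++--, p(0)=1, p(<0)=0).
DP table for k = 0..187: p(0)=1, p(1)=1, p(2)=2, p(3)=3, p(4)=5, p(5)=7, p(6)=11, p(7)=15, p(8)=22, p(9)=30, p(10)=42, p(11)=56, p(12)=77, p(13)=101, p(14)=135, p(15)=176, p(16)=231, p(17)=297, p(18)=385, p(19)=490, p(20)=627, p(21)=792, p(22)=1002, p(23)=1255, p(24)=1575, p(25)=1958, p(26)=2436, p(27)=3010, p(28)=3718, p(29)=4565, p(30)=5604, p(31)=6842, p(32)=8349, p(33)=10143, p(34)=12310, p(35)=14883, p(36)=17977, p(37)=21637, p(38)=26015, p(39)=31185, p(40)=37338, p(41)=44583, p(42)=53174, p(43)=63261, p(44)=75175, p(45)=89134, p(46)=105558, p(47)=124754, p(48)=147273, p(49)=173525, p(50)=204226, p(51)=239943, p(52)=281589, p(53)=329931, p(54)=386155, p(55)=451276, p(56)=526823, p(57)=614154, p(58)=715220, p(59)=831820, p(60)=966467, p(61)=1121505, p(62)=1300156, p(63)=1505499, p(64)=1741630, p(65)=2012558, p(66)=2323520, p(67)=2679689, p(68)=3087735, p(69)=3554345, p(70)=4087968, p(71)=4697205, p(72)=5392783, p(73)=6185689, p(74)=7089500, p(75)=8118264, p(76)=9289091, p(77)=10619863, p(78)=12132164, p(79)=13848650, p(80)=15796476, p(81)=18004327, p(82)=20506255, p(83)=23338469, p(84)=26543660, p(85)=30167357, p(86)=34262962, p(87)=38887673, p(88)=44108109, p(89)=49995925, p(90)=56634173, p(91)=64112359, p(92)=72533807, p(93)=82010177, p(94)=92669720, p(95)=104651419, p(96)=118114304, p(97)=133230930, p(98)=150198136, p(99)=169229875, p(100)=190569292, p(101)=214481126, p(102)=241265379, p(103)=271248950, p(104)=304801365, p(105)=342325709, p(106)=384276336, p(107)=431149389, p(108)=483502844, p(109)=541946240, p(110)=607163746, p(111)=679903203, p(112)=761002156, p(113)=851376628, p(114)=952050665, p(115)=1064144451, p(116)=1188908248, p(117)=1327710076, p(118)=1482074143, p(119)=1653668665, p(120)=1844349560, p(121)=2056148051, p(122)=2291320912, p(123)=2552338241, p(124)=2841940500, p(125)=3163127352, p(126)=3519222692, p(127)=3913864295, p(128)=4351078600, p(129)=4835271870, p(130)=5371315400, p(131)=5964539504, p(132)=6620830889, p(133)=7346629512, p(134)=8149040695, p(135)=9035836076, p(136)=10015581680, p(137)=11097645016, p(138)=12292341831, p(139)=13610949895, p(140)=15065878135, p(141)=16670689208, p(142)=18440293320, p(143)=20390982757, p(144)=22540654445, p(145)=24908858009, p(146)=27517052599, p(147)=30388671978, p(148)=33549419497, p(149)=37027355200, p(150)=40853235313, p(151)=45060624582, p(152)=49686288421, p(153)=54770336324, p(154)=60356673280, p(155)=66493182097, p(156)=73232243759, p(157)=80630964769, p(158)=88751778802, p(159)=97662728555, p(160)=107438159466, p(161)=118159068427, p(162)=129913904637, p(163)=142798995930, p(164)=156919475295, p(165)=172389800255, p(166)=189334822579, p(167)=207890420102, p(168)=228204732751, p(169)=250438925115, p(170)=274768617130, p(171)=301384802048, p(172)=330495499613, p(173)=362326859895, p(174)=397125074750, p(175)=435157697830, p(176)=476715857290, p(177)=522115831195, p(178)=571701605655, p(179)=625846753120, p(180)=684957390936, p(181)=749474411781, p(182)=819876908323, p(183)=896684817527, p(184)=980462880430, p(185)=1071823774337, p(186)=1171432692373, p(187)=1280011042268.
Final step: p(188) = p(187) + p(186) - p(183) - p(181) + p(176) + p(173) - p(166) - p(162) + p(153) + p(148) - p(137) - p(131) + p(118) + p(111) - p(96) - p(88) + p(71) + p(62) - p(43) - p(33) + p(12) + p(1)
= 1280011042268 + 1171432692373 - 896684817527 - 749474411781 + 476715857290 + 362326859895 - 189334822579 - 129913904637 + 54770336324 + 33549419497 - 11097645016 - 5964539504 + 1482074143 + 679903203 - 118114304 - 44108109 + 4697205 + 1300156 - 63261 - 10143 + 77 + 1
= 1398341745571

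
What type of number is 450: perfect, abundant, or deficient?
abundant

Proper divisors of 450: sum = 1 + 2 + 3 + 5 + 6 + 9 + 10 + 15 + ... + 75 + 90 + 150 + 225 (17 divisors) = 759
Since 759 > 450, 450 is abundant.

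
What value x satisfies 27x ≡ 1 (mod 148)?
11

gcd(27, 148) = 1, so the inverse exists.
Extended Euclidean algorithm on (148, 27):
148 = 5 × 27 + 13  ⟹  13 = (1)·148 + (-5)·27
27 = 2 × 13 + 1  ⟹  1 = (-2)·148 + (11)·27
So (11)·27 ≡ 1 (mod 148), i.e. 27^(-1) ≡ 11 (mod 148).
Check: 27 × 11 = 297 ≡ 1 (mod 148)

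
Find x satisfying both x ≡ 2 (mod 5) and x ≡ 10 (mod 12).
22

Using Chinese Remainder Theorem:
M = 5 × 12 = 60
M1 = 12, M2 = 5
y1 = 12^(-1) mod 5 = 3
y2 = 5^(-1) mod 12 = 5
x = (2×12×3 + 10×5×5) mod 60 = 22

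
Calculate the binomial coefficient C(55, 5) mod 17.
0

Using Lucas' theorem:
Write n=55 and k=5 in base 17:
n in base 17: [3, 4]
k in base 17: [0, 5]
C(55,5) mod 17 = ∏ C(n_i, k_i) mod 17
Digit binomials (mod 17): C(3,0) = 1; C(4,5) = 0 (k_i > n_i)
Product: 1 × 0 = 0 ≡ 0 (mod 17)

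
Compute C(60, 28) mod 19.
0

Using Lucas' theorem:
Write n=60 and k=28 in base 19:
n in base 19: [3, 3]
k in base 19: [1, 9]
C(60,28) mod 19 = ∏ C(n_i, k_i) mod 19
Digit binomials (mod 19): C(3,1) = 3; C(3,9) = 0 (k_i > n_i)
Product: 3 × 0 = 0 ≡ 0 (mod 19)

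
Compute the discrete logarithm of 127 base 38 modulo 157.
50

Baby-step giant-step with step n = ⌈√157⌉ = 13.
Baby steps 38^j mod 157 (j:value) for j=0..12: 0:1, 1:38, 2:31, 3:79, 4:19, 5:94, 6:118, 7:88, 8:47, 9:59, 10:44, 11:102, 12:108.
Giant-step multiplier: 38^(-13) ≡ 38^(156-13) = 38^143 ≡ 50 (mod 157).
Giant steps γ_i = 127·50^i mod 157: γ_0=127, γ_1=70, γ_2=46, γ_3=102 (in table at j=11).
x = i·n + j = 3·13 + 11 = 50.
Check: 38^50 ≡ 127 (mod 157).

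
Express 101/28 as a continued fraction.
[3; 1, 1, 1, 1, 5]

Euclidean algorithm steps:
101 = 3 × 28 + 17
28 = 1 × 17 + 11
17 = 1 × 11 + 6
11 = 1 × 6 + 5
6 = 1 × 5 + 1
5 = 5 × 1 + 0
Continued fraction: [3; 1, 1, 1, 1, 5]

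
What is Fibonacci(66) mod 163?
159

Matrix identity: Q^n = [[F_(n+1), F_n], [F_n, F_(n-1)]] with Q = [[1,1],[1,0]].
n = 66 = 1000010₂. Square-and-multiply, entries mod 163:
Q^1 = [[1,1],[1,0]]
Q^2 = (Q^1)² = [[2,1],[1,1]]
Q^4 = (Q^2)² = [[5,3],[3,2]]
Q^8 = (Q^4)² = [[34,21],[21,13]]
Q^16 = (Q^8)² = [[130,9],[9,121]]
Q^33 = (Q^16)²·Q = [[6,29],[29,140]]
Q^66 = (Q^33)² = [[62,159],[159,66]]
F_66 mod 163 = Q^66[0][1] = 159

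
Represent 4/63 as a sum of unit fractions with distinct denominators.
1/16 + 1/1008

Greedy algorithm:
4/63: ceiling(63/4) = 16, use 1/16
1/1008: ceiling(1008/1) = 1008, use 1/1008
Result: 4/63 = 1/16 + 1/1008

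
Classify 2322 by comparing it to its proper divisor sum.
abundant

Proper divisors of 2322: sum = 1 + 2 + 3 + 6 + 9 + 18 + 27 + 43 + 54 + 86 + 129 + 258 + 387 + 774 + 1161 = 2958
Since 2958 > 2322, 2322 is abundant.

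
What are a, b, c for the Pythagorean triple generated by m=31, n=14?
(765, 868, 1157)

Euclid's formula: a = m² - n², b = 2mn, c = m² + n²
m = 31, n = 14
a = 31² - 14² = 961 - 196 = 765
b = 2 × 31 × 14 = 868
c = 31² + 14² = 961 + 196 = 1157
Verification: 765² + 868² = 585225 + 753424 = 1338649 = 1157² ✓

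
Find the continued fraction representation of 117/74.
[1; 1, 1, 2, 1, 1, 2, 2]

Euclidean algorithm steps:
117 = 1 × 74 + 43
74 = 1 × 43 + 31
43 = 1 × 31 + 12
31 = 2 × 12 + 7
12 = 1 × 7 + 5
7 = 1 × 5 + 2
5 = 2 × 2 + 1
2 = 2 × 1 + 0
Continued fraction: [1; 1, 1, 2, 1, 1, 2, 2]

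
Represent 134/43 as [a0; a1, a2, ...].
[3; 8, 1, 1, 2]

Euclidean algorithm steps:
134 = 3 × 43 + 5
43 = 8 × 5 + 3
5 = 1 × 3 + 2
3 = 1 × 2 + 1
2 = 2 × 1 + 0
Continued fraction: [3; 8, 1, 1, 2]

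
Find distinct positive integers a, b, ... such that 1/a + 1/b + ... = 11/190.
1/18 + 1/428 + 1/365940

Greedy algorithm:
11/190: ceiling(190/11) = 18, use 1/18
2/855: ceiling(855/2) = 428, use 1/428
1/365940: ceiling(365940/1) = 365940, use 1/365940
Result: 11/190 = 1/18 + 1/428 + 1/365940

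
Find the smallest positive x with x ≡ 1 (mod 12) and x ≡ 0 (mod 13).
13

Using Chinese Remainder Theorem:
M = 12 × 13 = 156
M1 = 13, M2 = 12
y1 = 13^(-1) mod 12 = 1
y2 = 12^(-1) mod 13 = 12
x = (1×13×1 + 0×12×12) mod 156 = 13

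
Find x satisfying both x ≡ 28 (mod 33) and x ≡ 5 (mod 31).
160

Using Chinese Remainder Theorem:
M = 33 × 31 = 1023
M1 = 31, M2 = 33
y1 = 31^(-1) mod 33 = 16
y2 = 33^(-1) mod 31 = 16
x = (28×31×16 + 5×33×16) mod 1023 = 160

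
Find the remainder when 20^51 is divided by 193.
94

Repeated squaring. Binary of 51 = 110011.
20^1 ≡ 20 (mod 193); 20^2 ≡ 14 (mod 193); 20^4 ≡ 3 (mod 193); 20^8 ≡ 9 (mod 193); 20^16 ≡ 81 (mod 193); 20^32 ≡ 192 (mod 193)
20^51 = 20^1 × 20^2 × 20^16 × 20^32 ≡ 94 (mod 193)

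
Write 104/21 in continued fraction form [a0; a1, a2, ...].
[4; 1, 20]

Euclidean algorithm steps:
104 = 4 × 21 + 20
21 = 1 × 20 + 1
20 = 20 × 1 + 0
Continued fraction: [4; 1, 20]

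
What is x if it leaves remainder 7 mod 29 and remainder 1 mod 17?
239

Using Chinese Remainder Theorem:
M = 29 × 17 = 493
M1 = 17, M2 = 29
y1 = 17^(-1) mod 29 = 12
y2 = 29^(-1) mod 17 = 10
x = (7×17×12 + 1×29×10) mod 493 = 239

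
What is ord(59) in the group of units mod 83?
41

83 is prime, so ord(59) divides φ(83) = 82.
Divisors of 82: 1, 2, 41, 82.
Repeated squaring: 59^1 ≡ 59, 59^2 ≡ 78, 59^4 ≡ 25, 59^8 ≡ 44, 59^16 ≡ 27, 59^32 ≡ 65, 59^64 ≡ 75 (mod 83).
Test 59^d mod 83 for each divisor d in increasing order:
59^1 ≡ 59
59^2 ≡ 78
59^41 = 59^32·59^8·59^1 ≡ 1  ← first divisor giving 1
The order is 41.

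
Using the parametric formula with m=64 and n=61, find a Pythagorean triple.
(375, 7808, 7817)

Euclid's formula: a = m² - n², b = 2mn, c = m² + n²
m = 64, n = 61
a = 64² - 61² = 4096 - 3721 = 375
b = 2 × 64 × 61 = 7808
c = 64² + 61² = 4096 + 3721 = 7817
Verification: 375² + 7808² = 140625 + 60964864 = 61105489 = 7817² ✓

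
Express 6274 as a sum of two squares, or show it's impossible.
55² + 57² (a=55, b=57)

Factorization: 6274 = 2 × 3137
By Fermat: n is sum of two squares iff every prime p ≡ 3 (mod 4) appears to even power.
All primes ≡ 3 (mod 4) appear to even power.
Search a = 0, 1, 2, … for 6274 - a² a perfect square: first hit at a = 55: 6274 - 3025 = 3249 = 57².
6274 = 55² + 57² = 3025 + 3249 ✓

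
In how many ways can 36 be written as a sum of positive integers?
17977

p(n) counts ways to write n as a sum of positive integers (order ignored).
Euler's pentagonal recurrence: p(k) = p(k-1) + p(k-2) - p(k-5) - p(k-7) + p(k-12) + p(k-15) - ... (offsets j(3j∓1)/2, signs ++--, p(0)=1, p(<0)=0).
DP table for k = 0..35: p(0)=1, p(1)=1, p(2)=2, p(3)=3, p(4)=5, p(5)=7, p(6)=11, p(7)=15, p(8)=22, p(9)=30, p(10)=42, p(11)=56, p(12)=77, p(13)=101, p(14)=135, p(15)=176, p(16)=231, p(17)=297, p(18)=385, p(19)=490, p(20)=627, p(21)=792, p(22)=1002, p(23)=1255, p(24)=1575, p(25)=1958, p(26)=2436, p(27)=3010, p(28)=3718, p(29)=4565, p(30)=5604, p(31)=6842, p(32)=8349, p(33)=10143, p(34)=12310, p(35)=14883.
Final step: p(36) = p(35) + p(34) - p(31) - p(29) + p(24) + p(21) - p(14) - p(10) + p(1)
= 14883 + 12310 - 6842 - 4565 + 1575 + 792 - 135 - 42 + 1
= 17977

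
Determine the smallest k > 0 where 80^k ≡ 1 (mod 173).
4

173 is prime, so ord(80) divides φ(173) = 172.
Divisors of 172: 1, 2, 4, 43, 86, 172.
Repeated squaring: 80^1 ≡ 80, 80^2 ≡ 172, 80^4 ≡ 1, 80^8 ≡ 1, 80^16 ≡ 1, 80^32 ≡ 1, 80^64 ≡ 1, 80^128 ≡ 1 (mod 173).
Test 80^d mod 173 for each divisor d in increasing order:
80^1 ≡ 80
80^2 ≡ 172
80^4 ≡ 1  ← first divisor giving 1
The order is 4.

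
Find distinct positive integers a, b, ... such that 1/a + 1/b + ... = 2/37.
1/19 + 1/703

Greedy algorithm:
2/37: ceiling(37/2) = 19, use 1/19
1/703: ceiling(703/1) = 703, use 1/703
Result: 2/37 = 1/19 + 1/703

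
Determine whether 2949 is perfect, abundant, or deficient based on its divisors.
deficient

Proper divisors of 2949: sum = 1 + 3 + 983 = 987
Since 987 < 2949, 2949 is deficient.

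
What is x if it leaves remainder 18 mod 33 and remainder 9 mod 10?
249

Using Chinese Remainder Theorem:
M = 33 × 10 = 330
M1 = 10, M2 = 33
y1 = 10^(-1) mod 33 = 10
y2 = 33^(-1) mod 10 = 7
x = (18×10×10 + 9×33×7) mod 330 = 249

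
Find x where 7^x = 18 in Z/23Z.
18

Baby-step giant-step with step n = ⌈√23⌉ = 5.
Baby steps 7^j mod 23 (j:value) for j=0..4: 0:1, 1:7, 2:3, 3:21, 4:9.
Giant-step multiplier: 7^(-5) ≡ 7^(22-5) = 7^17 ≡ 19 (mod 23).
Giant steps γ_i = 18·19^i mod 23: γ_0=18, γ_1=20, γ_2=12, γ_3=21 (in table at j=3).
x = i·n + j = 3·5 + 3 = 18.
Check: 7^18 ≡ 18 (mod 23).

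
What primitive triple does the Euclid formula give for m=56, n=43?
(1287, 4816, 4985)

Euclid's formula: a = m² - n², b = 2mn, c = m² + n²
m = 56, n = 43
a = 56² - 43² = 3136 - 1849 = 1287
b = 2 × 56 × 43 = 4816
c = 56² + 43² = 3136 + 1849 = 4985
Verification: 1287² + 4816² = 1656369 + 23193856 = 24850225 = 4985² ✓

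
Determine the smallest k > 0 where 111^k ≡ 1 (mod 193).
192

193 is prime, so ord(111) divides φ(193) = 192.
Divisors of 192: 1, 2, 3, 4, 6, 8, 12, 16, 24, 32, 48, 64, 96, 192.
Repeated squaring: 111^1 ≡ 111, 111^2 ≡ 162, 111^4 ≡ 189, 111^8 ≡ 16, 111^16 ≡ 63, 111^32 ≡ 109, 111^64 ≡ 108, 111^128 ≡ 84 (mod 193).
Test 111^d mod 193 for each divisor d in increasing order:
111^1 ≡ 111
111^2 ≡ 162
111^3 = 111^2·111^1 ≡ 33
111^4 ≡ 189
111^6 = 111^4·111^2 ≡ 124
111^8 ≡ 16
111^12 = 111^8·111^4 ≡ 129
111^16 ≡ 63
111^24 = 111^16·111^8 ≡ 43
111^32 ≡ 109
111^48 = 111^32·111^16 ≡ 112
111^64 ≡ 108
111^96 = 111^64·111^32 ≡ 192
111^192 = 111^128·111^64 ≡ 1  ← first divisor giving 1
The order is 192.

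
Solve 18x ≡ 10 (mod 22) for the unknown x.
x ≡ 3 (mod 11)

gcd(18, 22) = 2, which divides 10, so solutions exist.
Divide through by 2: 9x ≡ 5 (mod 11).
Find 9^(-1) mod 11 by the extended Euclidean algorithm:
11 = 1 × 9 + 2  ⟹  2 = (1)·11 + (-1)·9
9 = 4 × 2 + 1  ⟹  1 = (-4)·11 + (5)·9
So (5)·9 ≡ 1 (mod 11), i.e. 9^(-1) ≡ 5 (mod 11).
x ≡ 5 × 5 = 25 ≡ 3 (mod 11).
Check: 18 × 3 = 54 ≡ 10 (mod 22).
x ≡ 3 (mod 11), giving 2 solutions mod 22.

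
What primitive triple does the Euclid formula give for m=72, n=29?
(4343, 4176, 6025)

Euclid's formula: a = m² - n², b = 2mn, c = m² + n²
m = 72, n = 29
a = 72² - 29² = 5184 - 841 = 4343
b = 2 × 72 × 29 = 4176
c = 72² + 29² = 5184 + 841 = 6025
Verification: 4343² + 4176² = 18861649 + 17438976 = 36300625 = 6025² ✓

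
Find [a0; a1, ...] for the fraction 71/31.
[2; 3, 2, 4]

Euclidean algorithm steps:
71 = 2 × 31 + 9
31 = 3 × 9 + 4
9 = 2 × 4 + 1
4 = 4 × 1 + 0
Continued fraction: [2; 3, 2, 4]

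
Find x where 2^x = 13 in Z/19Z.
5

Baby-step giant-step with step n = ⌈√19⌉ = 5.
Baby steps 2^j mod 19 (j:value) for j=0..4: 0:1, 1:2, 2:4, 3:8, 4:16.
Giant-step multiplier: 2^(-5) ≡ 2^(18-5) = 2^13 ≡ 3 (mod 19).
Giant steps γ_i = 13·3^i mod 19: γ_0=13, γ_1=1 (in table at j=0).
x = i·n + j = 1·5 + 0 = 5.
Check: 2^5 ≡ 13 (mod 19).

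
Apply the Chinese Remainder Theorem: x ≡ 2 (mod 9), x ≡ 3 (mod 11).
47

Using Chinese Remainder Theorem:
M = 9 × 11 = 99
M1 = 11, M2 = 9
y1 = 11^(-1) mod 9 = 5
y2 = 9^(-1) mod 11 = 5
x = (2×11×5 + 3×9×5) mod 99 = 47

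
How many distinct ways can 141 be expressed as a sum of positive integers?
16670689208

p(n) counts ways to write n as a sum of positive integers (order ignored).
Euler's pentagonal recurrence: p(k) = p(k-1) + p(k-2) - p(k-5) - p(k-7) + p(k-12) + p(k-15) - ... (offsets j(3j∓1)/2, signs ++--, p(0)=1, p(<0)=0).
DP table for k = 0..140: p(0)=1, p(1)=1, p(2)=2, p(3)=3, p(4)=5, p(5)=7, p(6)=11, p(7)=15, p(8)=22, p(9)=30, p(10)=42, p(11)=56, p(12)=77, p(13)=101, p(14)=135, p(15)=176, p(16)=231, p(17)=297, p(18)=385, p(19)=490, p(20)=627, p(21)=792, p(22)=1002, p(23)=1255, p(24)=1575, p(25)=1958, p(26)=2436, p(27)=3010, p(28)=3718, p(29)=4565, p(30)=5604, p(31)=6842, p(32)=8349, p(33)=10143, p(34)=12310, p(35)=14883, p(36)=17977, p(37)=21637, p(38)=26015, p(39)=31185, p(40)=37338, p(41)=44583, p(42)=53174, p(43)=63261, p(44)=75175, p(45)=89134, p(46)=105558, p(47)=124754, p(48)=147273, p(49)=173525, p(50)=204226, p(51)=239943, p(52)=281589, p(53)=329931, p(54)=386155, p(55)=451276, p(56)=526823, p(57)=614154, p(58)=715220, p(59)=831820, p(60)=966467, p(61)=1121505, p(62)=1300156, p(63)=1505499, p(64)=1741630, p(65)=2012558, p(66)=2323520, p(67)=2679689, p(68)=3087735, p(69)=3554345, p(70)=4087968, p(71)=4697205, p(72)=5392783, p(73)=6185689, p(74)=7089500, p(75)=8118264, p(76)=9289091, p(77)=10619863, p(78)=12132164, p(79)=13848650, p(80)=15796476, p(81)=18004327, p(82)=20506255, p(83)=23338469, p(84)=26543660, p(85)=30167357, p(86)=34262962, p(87)=38887673, p(88)=44108109, p(89)=49995925, p(90)=56634173, p(91)=64112359, p(92)=72533807, p(93)=82010177, p(94)=92669720, p(95)=104651419, p(96)=118114304, p(97)=133230930, p(98)=150198136, p(99)=169229875, p(100)=190569292, p(101)=214481126, p(102)=241265379, p(103)=271248950, p(104)=304801365, p(105)=342325709, p(106)=384276336, p(107)=431149389, p(108)=483502844, p(109)=541946240, p(110)=607163746, p(111)=679903203, p(112)=761002156, p(113)=851376628, p(114)=952050665, p(115)=1064144451, p(116)=1188908248, p(117)=1327710076, p(118)=1482074143, p(119)=1653668665, p(120)=1844349560, p(121)=2056148051, p(122)=2291320912, p(123)=2552338241, p(124)=2841940500, p(125)=3163127352, p(126)=3519222692, p(127)=3913864295, p(128)=4351078600, p(129)=4835271870, p(130)=5371315400, p(131)=5964539504, p(132)=6620830889, p(133)=7346629512, p(134)=8149040695, p(135)=9035836076, p(136)=10015581680, p(137)=11097645016, p(138)=12292341831, p(139)=13610949895, p(140)=15065878135.
Final step: p(141) = p(140) + p(139) - p(136) - p(134) + p(129) + p(126) - p(119) - p(115) + p(106) + p(101) - p(90) - p(84) + p(71) + p(64) - p(49) - p(41) + p(24) + p(15)
= 15065878135 + 13610949895 - 10015581680 - 8149040695 + 4835271870 + 3519222692 - 1653668665 - 1064144451 + 384276336 + 214481126 - 56634173 - 26543660 + 4697205 + 1741630 - 173525 - 44583 + 1575 + 176
= 16670689208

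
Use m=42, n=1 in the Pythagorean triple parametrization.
(1763, 84, 1765)

Euclid's formula: a = m² - n², b = 2mn, c = m² + n²
m = 42, n = 1
a = 42² - 1² = 1764 - 1 = 1763
b = 2 × 42 × 1 = 84
c = 42² + 1² = 1764 + 1 = 1765
Verification: 1763² + 84² = 3108169 + 7056 = 3115225 = 1765² ✓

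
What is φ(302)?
150

302 = 2 × 151
φ(n) = n × ∏(1 - 1/p) for each prime p dividing n
φ(302) = 302 × (1 - 1/2) × (1 - 1/151) = 150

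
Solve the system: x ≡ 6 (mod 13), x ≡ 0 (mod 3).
6

Using Chinese Remainder Theorem:
M = 13 × 3 = 39
M1 = 3, M2 = 13
y1 = 3^(-1) mod 13 = 9
y2 = 13^(-1) mod 3 = 1
x = (6×3×9 + 0×13×1) mod 39 = 6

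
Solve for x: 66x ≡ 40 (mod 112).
x ≡ 4 (mod 56)

gcd(66, 112) = 2, which divides 40, so solutions exist.
Divide through by 2: 33x ≡ 20 (mod 56).
Find 33^(-1) mod 56 by the extended Euclidean algorithm:
56 = 1 × 33 + 23  ⟹  23 = (1)·56 + (-1)·33
33 = 1 × 23 + 10  ⟹  10 = (-1)·56 + (2)·33
23 = 2 × 10 + 3  ⟹  3 = (3)·56 + (-5)·33
10 = 3 × 3 + 1  ⟹  1 = (-10)·56 + (17)·33
So (17)·33 ≡ 1 (mod 56), i.e. 33^(-1) ≡ 17 (mod 56).
x ≡ 17 × 20 = 340 ≡ 4 (mod 56).
Check: 66 × 4 = 264 ≡ 40 (mod 112).
x ≡ 4 (mod 56), giving 2 solutions mod 112.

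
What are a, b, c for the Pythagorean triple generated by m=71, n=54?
(2125, 7668, 7957)

Euclid's formula: a = m² - n², b = 2mn, c = m² + n²
m = 71, n = 54
a = 71² - 54² = 5041 - 2916 = 2125
b = 2 × 71 × 54 = 7668
c = 71² + 54² = 5041 + 2916 = 7957
Verification: 2125² + 7668² = 4515625 + 58798224 = 63313849 = 7957² ✓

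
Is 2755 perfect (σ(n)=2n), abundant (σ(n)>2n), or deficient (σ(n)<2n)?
deficient

Proper divisors of 2755: sum = 1 + 5 + 19 + 29 + 95 + 145 + 551 = 845
Since 845 < 2755, 2755 is deficient.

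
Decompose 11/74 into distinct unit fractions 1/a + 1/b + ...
1/7 + 1/173 + 1/89614

Greedy algorithm:
11/74: ceiling(74/11) = 7, use 1/7
3/518: ceiling(518/3) = 173, use 1/173
1/89614: ceiling(89614/1) = 89614, use 1/89614
Result: 11/74 = 1/7 + 1/173 + 1/89614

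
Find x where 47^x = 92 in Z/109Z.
15

Baby-step giant-step with step n = ⌈√109⌉ = 11.
Baby steps 47^j mod 109 (j:value) for j=0..10: 0:1, 1:47, 2:29, 3:55, 4:78, 5:69, 6:82, 7:39, 8:89, 9:41, 10:74.
Giant-step multiplier: 47^(-11) ≡ 47^(108-11) = 47^97 ≡ 98 (mod 109).
Giant steps γ_i = 92·98^i mod 109: γ_0=92, γ_1=78 (in table at j=4).
x = i·n + j = 1·11 + 4 = 15.
Check: 47^15 ≡ 92 (mod 109).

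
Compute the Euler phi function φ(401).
400

401 = 401
φ(n) = n × ∏(1 - 1/p) for each prime p dividing n
φ(401) = 401 × (1 - 1/401) = 400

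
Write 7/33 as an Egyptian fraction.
1/5 + 1/83 + 1/13695

Greedy algorithm:
7/33: ceiling(33/7) = 5, use 1/5
2/165: ceiling(165/2) = 83, use 1/83
1/13695: ceiling(13695/1) = 13695, use 1/13695
Result: 7/33 = 1/5 + 1/83 + 1/13695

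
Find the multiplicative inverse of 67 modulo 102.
67

gcd(67, 102) = 1, so the inverse exists.
Extended Euclidean algorithm on (102, 67):
102 = 1 × 67 + 35  ⟹  35 = (1)·102 + (-1)·67
67 = 1 × 35 + 32  ⟹  32 = (-1)·102 + (2)·67
35 = 1 × 32 + 3  ⟹  3 = (2)·102 + (-3)·67
32 = 10 × 3 + 2  ⟹  2 = (-21)·102 + (32)·67
3 = 1 × 2 + 1  ⟹  1 = (23)·102 + (-35)·67
So (-35)·67 ≡ 1 (mod 102), i.e. 67^(-1) ≡ -35 ≡ 67 (mod 102).
Check: 67 × 67 = 4489 ≡ 1 (mod 102)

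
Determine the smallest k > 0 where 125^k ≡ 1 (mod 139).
23

139 is prime, so ord(125) divides φ(139) = 138.
Divisors of 138: 1, 2, 3, 6, 23, 46, 69, 138.
Repeated squaring: 125^1 ≡ 125, 125^2 ≡ 57, 125^4 ≡ 52, 125^8 ≡ 63, 125^16 ≡ 77, 125^32 ≡ 91, 125^64 ≡ 80, 125^128 ≡ 6 (mod 139).
Test 125^d mod 139 for each divisor d in increasing order:
125^1 ≡ 125
125^2 ≡ 57
125^3 = 125^2·125^1 ≡ 36
125^6 = 125^4·125^2 ≡ 45
125^23 = 125^16·125^4·125^2·125^1 ≡ 1  ← first divisor giving 1
The order is 23.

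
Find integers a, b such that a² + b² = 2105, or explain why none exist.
13² + 44² (a=13, b=44)

Factorization: 2105 = 5 × 421
By Fermat: n is sum of two squares iff every prime p ≡ 3 (mod 4) appears to even power.
All primes ≡ 3 (mod 4) appear to even power.
Search a = 0, 1, 2, … for 2105 - a² a perfect square: first hit at a = 13: 2105 - 169 = 1936 = 44².
2105 = 13² + 44² = 169 + 1936 ✓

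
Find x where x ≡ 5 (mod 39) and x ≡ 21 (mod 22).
395

Using Chinese Remainder Theorem:
M = 39 × 22 = 858
M1 = 22, M2 = 39
y1 = 22^(-1) mod 39 = 16
y2 = 39^(-1) mod 22 = 13
x = (5×22×16 + 21×39×13) mod 858 = 395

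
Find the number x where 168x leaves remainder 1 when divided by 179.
65

gcd(168, 179) = 1, so the inverse exists.
Extended Euclidean algorithm on (179, 168):
179 = 1 × 168 + 11  ⟹  11 = (1)·179 + (-1)·168
168 = 15 × 11 + 3  ⟹  3 = (-15)·179 + (16)·168
11 = 3 × 3 + 2  ⟹  2 = (46)·179 + (-49)·168
3 = 1 × 2 + 1  ⟹  1 = (-61)·179 + (65)·168
So (65)·168 ≡ 1 (mod 179), i.e. 168^(-1) ≡ 65 (mod 179).
Check: 168 × 65 = 10920 ≡ 1 (mod 179)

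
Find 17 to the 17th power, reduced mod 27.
8

Repeated squaring. Binary of 17 = 10001.
17^1 ≡ 17 (mod 27); 17^2 ≡ 19 (mod 27); 17^4 ≡ 10 (mod 27); 17^8 ≡ 19 (mod 27); 17^16 ≡ 10 (mod 27)
17^17 = 17^1 × 17^16 ≡ 8 (mod 27)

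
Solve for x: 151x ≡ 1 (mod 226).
3

gcd(151, 226) = 1, so the inverse exists.
Extended Euclidean algorithm on (226, 151):
226 = 1 × 151 + 75  ⟹  75 = (1)·226 + (-1)·151
151 = 2 × 75 + 1  ⟹  1 = (-2)·226 + (3)·151
So (3)·151 ≡ 1 (mod 226), i.e. 151^(-1) ≡ 3 (mod 226).
Check: 151 × 3 = 453 ≡ 1 (mod 226)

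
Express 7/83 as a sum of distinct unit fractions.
1/12 + 1/996

Greedy algorithm:
7/83: ceiling(83/7) = 12, use 1/12
1/996: ceiling(996/1) = 996, use 1/996
Result: 7/83 = 1/12 + 1/996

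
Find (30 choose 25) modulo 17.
12

Using Lucas' theorem:
Write n=30 and k=25 in base 17:
n in base 17: [1, 13]
k in base 17: [1, 8]
C(30,25) mod 17 = ∏ C(n_i, k_i) mod 17
Digit binomials (mod 17): C(1,1) = 1; C(13,8) = 1287 ≡ 12
Product: 1 × 12 = 12 ≡ 12 (mod 17)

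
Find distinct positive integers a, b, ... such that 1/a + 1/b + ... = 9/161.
1/18 + 1/2898

Greedy algorithm:
9/161: ceiling(161/9) = 18, use 1/18
1/2898: ceiling(2898/1) = 2898, use 1/2898
Result: 9/161 = 1/18 + 1/2898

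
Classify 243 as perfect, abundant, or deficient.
deficient

Proper divisors of 243: sum = 1 + 3 + 9 + 27 + 81 = 121
Since 121 < 243, 243 is deficient.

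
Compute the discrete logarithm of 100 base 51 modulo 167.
118

Baby-step giant-step with step n = ⌈√167⌉ = 13.
Baby steps 51^j mod 167 (j:value) for j=0..12: 0:1, 1:51, 2:96, 3:53, 4:31, 5:78, 6:137, 7:140, 8:126, 9:80, 10:72, 11:165, 12:65.
Giant-step multiplier: 51^(-13) ≡ 51^(166-13) = 51^153 ≡ 20 (mod 167).
Giant steps γ_i = 100·20^i mod 167: γ_0=100, γ_1=163, γ_2=87, γ_3=70, γ_4=64, γ_5=111, γ_6=49, γ_7=145, γ_8=61, γ_9=51 (in table at j=1).
x = i·n + j = 9·13 + 1 = 118.
Check: 51^118 ≡ 100 (mod 167).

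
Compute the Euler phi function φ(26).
12

26 = 2 × 13
φ(n) = n × ∏(1 - 1/p) for each prime p dividing n
φ(26) = 26 × (1 - 1/2) × (1 - 1/13) = 12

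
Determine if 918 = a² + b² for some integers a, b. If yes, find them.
Not possible

Factorization: 918 = 2 × 3^3 × 17
By Fermat: n is sum of two squares iff every prime p ≡ 3 (mod 4) appears to even power.
Prime(s) ≡ 3 (mod 4) with odd exponent: [(3, 3)]
Therefore 918 cannot be expressed as a² + b².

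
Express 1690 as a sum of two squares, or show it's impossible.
3² + 41² (a=3, b=41)

Factorization: 1690 = 2 × 5 × 13^2
By Fermat: n is sum of two squares iff every prime p ≡ 3 (mod 4) appears to even power.
All primes ≡ 3 (mod 4) appear to even power.
Search a = 0, 1, 2, … for 1690 - a² a perfect square: first hit at a = 3: 1690 - 9 = 1681 = 41².
1690 = 3² + 41² = 9 + 1681 ✓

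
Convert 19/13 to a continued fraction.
[1; 2, 6]

Euclidean algorithm steps:
19 = 1 × 13 + 6
13 = 2 × 6 + 1
6 = 6 × 1 + 0
Continued fraction: [1; 2, 6]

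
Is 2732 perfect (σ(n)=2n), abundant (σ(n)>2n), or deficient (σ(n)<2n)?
deficient

Proper divisors of 2732: sum = 1 + 2 + 4 + 683 + 1366 = 2056
Since 2056 < 2732, 2732 is deficient.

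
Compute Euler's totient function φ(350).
120

350 = 2 × 5^2 × 7
φ(n) = n × ∏(1 - 1/p) for each prime p dividing n
φ(350) = 350 × (1 - 1/2) × (1 - 1/5) × (1 - 1/7) = 120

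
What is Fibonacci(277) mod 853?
673

Matrix identity: Q^n = [[F_(n+1), F_n], [F_n, F_(n-1)]] with Q = [[1,1],[1,0]].
n = 277 = 100010101₂. Square-and-multiply, entries mod 853:
Q^1 = [[1,1],[1,0]]
Q^2 = (Q^1)² = [[2,1],[1,1]]
Q^4 = (Q^2)² = [[5,3],[3,2]]
Q^8 = (Q^4)² = [[34,21],[21,13]]
Q^17 = (Q^8)²·Q = [[25,744],[744,134]]
Q^34 = (Q^17)² = [[564,582],[582,835]]
Q^69 = (Q^34)²·Q = [[466,10],[10,456]]
Q^138 = (Q^69)² = [[594,690],[690,757]]
Q^277 = (Q^138)²·Q = [[534,673],[673,714]]
F_277 mod 853 = Q^277[0][1] = 673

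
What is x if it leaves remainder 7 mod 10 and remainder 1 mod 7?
57

Using Chinese Remainder Theorem:
M = 10 × 7 = 70
M1 = 7, M2 = 10
y1 = 7^(-1) mod 10 = 3
y2 = 10^(-1) mod 7 = 5
x = (7×7×3 + 1×10×5) mod 70 = 57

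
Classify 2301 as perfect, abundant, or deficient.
deficient

Proper divisors of 2301: sum = 1 + 3 + 13 + 39 + 59 + 177 + 767 = 1059
Since 1059 < 2301, 2301 is deficient.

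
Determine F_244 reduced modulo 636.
447

Matrix identity: Q^n = [[F_(n+1), F_n], [F_n, F_(n-1)]] with Q = [[1,1],[1,0]].
n = 244 = 11110100₂. Square-and-multiply, entries mod 636:
Q^1 = [[1,1],[1,0]]
Q^3 = (Q^1)²·Q = [[3,2],[2,1]]
Q^7 = (Q^3)²·Q = [[21,13],[13,8]]
Q^15 = (Q^7)²·Q = [[351,610],[610,377]]
Q^30 = (Q^15)² = [[493,152],[152,341]]
Q^61 = (Q^30)²·Q = [[509,305],[305,204]]
Q^122 = (Q^61)² = [[398,589],[589,445]]
Q^244 = (Q^122)² = [[341,447],[447,530]]
F_244 mod 636 = Q^244[0][1] = 447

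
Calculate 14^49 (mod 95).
59

Repeated squaring. Binary of 49 = 110001.
14^1 ≡ 14 (mod 95); 14^2 ≡ 6 (mod 95); 14^4 ≡ 36 (mod 95); 14^8 ≡ 61 (mod 95); 14^16 ≡ 16 (mod 95); 14^32 ≡ 66 (mod 95)
14^49 = 14^1 × 14^16 × 14^32 ≡ 59 (mod 95)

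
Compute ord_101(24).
25

101 is prime, so ord(24) divides φ(101) = 100.
Divisors of 100: 1, 2, 4, 5, 10, 20, 25, 50, 100.
Repeated squaring: 24^1 ≡ 24, 24^2 ≡ 71, 24^4 ≡ 92, 24^8 ≡ 81, 24^16 ≡ 97, 24^32 ≡ 16, 24^64 ≡ 54 (mod 101).
Test 24^d mod 101 for each divisor d in increasing order:
24^1 ≡ 24
24^2 ≡ 71
24^4 ≡ 92
24^5 = 24^4·24^1 ≡ 87
24^10 = 24^8·24^2 ≡ 95
24^20 = 24^16·24^4 ≡ 36
24^25 = 24^16·24^8·24^1 ≡ 1  ← first divisor giving 1
The order is 25.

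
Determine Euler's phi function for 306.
96

306 = 2 × 3^2 × 17
φ(n) = n × ∏(1 - 1/p) for each prime p dividing n
φ(306) = 306 × (1 - 1/2) × (1 - 1/3) × (1 - 1/17) = 96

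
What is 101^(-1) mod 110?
61

gcd(101, 110) = 1, so the inverse exists.
Extended Euclidean algorithm on (110, 101):
110 = 1 × 101 + 9  ⟹  9 = (1)·110 + (-1)·101
101 = 11 × 9 + 2  ⟹  2 = (-11)·110 + (12)·101
9 = 4 × 2 + 1  ⟹  1 = (45)·110 + (-49)·101
So (-49)·101 ≡ 1 (mod 110), i.e. 101^(-1) ≡ -49 ≡ 61 (mod 110).
Check: 101 × 61 = 6161 ≡ 1 (mod 110)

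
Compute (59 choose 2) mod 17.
11

Using Lucas' theorem:
Write n=59 and k=2 in base 17:
n in base 17: [3, 8]
k in base 17: [0, 2]
C(59,2) mod 17 = ∏ C(n_i, k_i) mod 17
Digit binomials (mod 17): C(3,0) = 1; C(8,2) = 28 ≡ 11
Product: 1 × 11 = 11 ≡ 11 (mod 17)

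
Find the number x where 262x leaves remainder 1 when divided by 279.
82

gcd(262, 279) = 1, so the inverse exists.
Extended Euclidean algorithm on (279, 262):
279 = 1 × 262 + 17  ⟹  17 = (1)·279 + (-1)·262
262 = 15 × 17 + 7  ⟹  7 = (-15)·279 + (16)·262
17 = 2 × 7 + 3  ⟹  3 = (31)·279 + (-33)·262
7 = 2 × 3 + 1  ⟹  1 = (-77)·279 + (82)·262
So (82)·262 ≡ 1 (mod 279), i.e. 262^(-1) ≡ 82 (mod 279).
Check: 262 × 82 = 21484 ≡ 1 (mod 279)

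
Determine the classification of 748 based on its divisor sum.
abundant

Proper divisors of 748: sum = 1 + 2 + 4 + 11 + 17 + 22 + 34 + 44 + 68 + 187 + 374 = 764
Since 764 > 748, 748 is abundant.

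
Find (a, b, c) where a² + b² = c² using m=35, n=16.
(969, 1120, 1481)

Euclid's formula: a = m² - n², b = 2mn, c = m² + n²
m = 35, n = 16
a = 35² - 16² = 1225 - 256 = 969
b = 2 × 35 × 16 = 1120
c = 35² + 16² = 1225 + 256 = 1481
Verification: 969² + 1120² = 938961 + 1254400 = 2193361 = 1481² ✓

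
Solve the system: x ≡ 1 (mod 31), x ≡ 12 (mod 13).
311

Using Chinese Remainder Theorem:
M = 31 × 13 = 403
M1 = 13, M2 = 31
y1 = 13^(-1) mod 31 = 12
y2 = 31^(-1) mod 13 = 8
x = (1×13×12 + 12×31×8) mod 403 = 311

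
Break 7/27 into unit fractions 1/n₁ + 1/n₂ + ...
1/4 + 1/108

Greedy algorithm:
7/27: ceiling(27/7) = 4, use 1/4
1/108: ceiling(108/1) = 108, use 1/108
Result: 7/27 = 1/4 + 1/108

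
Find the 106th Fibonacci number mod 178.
3

Matrix identity: Q^n = [[F_(n+1), F_n], [F_n, F_(n-1)]] with Q = [[1,1],[1,0]].
n = 106 = 1101010₂. Square-and-multiply, entries mod 178:
Q^1 = [[1,1],[1,0]]
Q^3 = (Q^1)²·Q = [[3,2],[2,1]]
Q^6 = (Q^3)² = [[13,8],[8,5]]
Q^13 = (Q^6)²·Q = [[21,55],[55,144]]
Q^26 = (Q^13)² = [[84,175],[175,87]]
Q^53 = (Q^26)²·Q = [[144,123],[123,21]]
Q^106 = (Q^53)² = [[87,3],[3,84]]
F_106 mod 178 = Q^106[0][1] = 3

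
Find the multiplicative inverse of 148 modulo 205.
187

gcd(148, 205) = 1, so the inverse exists.
Extended Euclidean algorithm on (205, 148):
205 = 1 × 148 + 57  ⟹  57 = (1)·205 + (-1)·148
148 = 2 × 57 + 34  ⟹  34 = (-2)·205 + (3)·148
57 = 1 × 34 + 23  ⟹  23 = (3)·205 + (-4)·148
34 = 1 × 23 + 11  ⟹  11 = (-5)·205 + (7)·148
23 = 2 × 11 + 1  ⟹  1 = (13)·205 + (-18)·148
So (-18)·148 ≡ 1 (mod 205), i.e. 148^(-1) ≡ -18 ≡ 187 (mod 205).
Check: 148 × 187 = 27676 ≡ 1 (mod 205)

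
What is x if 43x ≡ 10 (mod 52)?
x ≡ 22 (mod 52)

gcd(43, 52) = 1, which divides 10, so solutions exist.
Find 43^(-1) mod 52 by the extended Euclidean algorithm:
52 = 1 × 43 + 9  ⟹  9 = (1)·52 + (-1)·43
43 = 4 × 9 + 7  ⟹  7 = (-4)·52 + (5)·43
9 = 1 × 7 + 2  ⟹  2 = (5)·52 + (-6)·43
7 = 3 × 2 + 1  ⟹  1 = (-19)·52 + (23)·43
So (23)·43 ≡ 1 (mod 52), i.e. 43^(-1) ≡ 23 (mod 52).
x ≡ 23 × 10 = 230 ≡ 22 (mod 52).
Check: 43 × 22 = 946 ≡ 10 (mod 52).
Unique solution: x ≡ 22 (mod 52)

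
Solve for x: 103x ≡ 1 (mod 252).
115

gcd(103, 252) = 1, so the inverse exists.
Extended Euclidean algorithm on (252, 103):
252 = 2 × 103 + 46  ⟹  46 = (1)·252 + (-2)·103
103 = 2 × 46 + 11  ⟹  11 = (-2)·252 + (5)·103
46 = 4 × 11 + 2  ⟹  2 = (9)·252 + (-22)·103
11 = 5 × 2 + 1  ⟹  1 = (-47)·252 + (115)·103
So (115)·103 ≡ 1 (mod 252), i.e. 103^(-1) ≡ 115 (mod 252).
Check: 103 × 115 = 11845 ≡ 1 (mod 252)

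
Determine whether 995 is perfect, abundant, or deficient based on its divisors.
deficient

Proper divisors of 995: sum = 1 + 5 + 199 = 205
Since 205 < 995, 995 is deficient.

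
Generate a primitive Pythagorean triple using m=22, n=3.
(475, 132, 493)

Euclid's formula: a = m² - n², b = 2mn, c = m² + n²
m = 22, n = 3
a = 22² - 3² = 484 - 9 = 475
b = 2 × 22 × 3 = 132
c = 22² + 3² = 484 + 9 = 493
Verification: 475² + 132² = 225625 + 17424 = 243049 = 493² ✓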